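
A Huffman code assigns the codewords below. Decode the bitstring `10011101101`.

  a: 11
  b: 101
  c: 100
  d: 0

cabb

Read left to right; each codeword is recognised as soon as it completes (prefix code):
  100→c | 11→a | 101→b | 101→b
Decoded message: cabb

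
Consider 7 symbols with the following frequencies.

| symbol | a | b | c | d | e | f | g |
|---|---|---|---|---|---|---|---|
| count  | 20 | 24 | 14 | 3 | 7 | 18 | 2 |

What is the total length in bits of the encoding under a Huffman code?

219

Merge the two smallest weights repeatedly:
g(2) + d(3) → 5
5 + e(7) → 12
12 + c(14) → 26
f(18) + a(20) → 38
b(24) + 26 → 50
38 + 50 → 88
The encoded length is the sum of every internal node's weight: 5 + 12 + 26 + 38 + 50 + 88 = 219 bits.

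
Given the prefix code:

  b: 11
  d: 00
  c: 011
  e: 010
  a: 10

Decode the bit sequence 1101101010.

bcea

Read left to right; each codeword is recognised as soon as it completes (prefix code):
  11→b | 011→c | 010→e | 10→a
Decoded message: bcea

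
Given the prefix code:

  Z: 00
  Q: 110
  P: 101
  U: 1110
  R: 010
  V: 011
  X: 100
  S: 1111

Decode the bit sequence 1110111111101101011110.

USUQPU

Read left to right; each codeword is recognised as soon as it completes (prefix code):
  1110→U | 1111→S | 1110→U | 110→Q | 101→P | 1110→U
Decoded message: USUQPU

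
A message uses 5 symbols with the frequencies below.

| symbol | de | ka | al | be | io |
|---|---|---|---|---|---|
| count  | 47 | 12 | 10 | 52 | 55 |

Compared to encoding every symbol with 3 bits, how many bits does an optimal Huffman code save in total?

154

Fixed-length: 3 bits × 176 symbols = 528 bits.
Huffman merges:
merge al(10) and ka(12): 22
merge 22 and de(47): 69
merge be(52) and io(55): 107
merge 69 and 107: 176
Huffman total = 22 + 69 + 107 + 176 = 374 bits.
Saving = 528 − 374 = 154 bits.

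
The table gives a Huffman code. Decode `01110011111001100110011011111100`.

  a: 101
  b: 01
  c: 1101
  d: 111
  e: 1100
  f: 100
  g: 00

bedeeecde

Read left to right; each codeword is recognised as soon as it completes (prefix code):
  01→b | 1100→e | 111→d | 1100→e | 1100→e | 1100→e | 1101→c | 111→d | 1100→e
Decoded message: bedeeecde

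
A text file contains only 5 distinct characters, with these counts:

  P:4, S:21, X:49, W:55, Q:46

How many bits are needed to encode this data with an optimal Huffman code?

Greedily combine the two least-frequent nodes:
P(4) + S(21) → 25
25 + Q(46) → 71
X(49) + W(55) → 104
71 + 104 → 175
Each symbol's bit-cost is frequency × depth; summing gives 375 bits (equivalently 25 + 71 + 104 + 175).

375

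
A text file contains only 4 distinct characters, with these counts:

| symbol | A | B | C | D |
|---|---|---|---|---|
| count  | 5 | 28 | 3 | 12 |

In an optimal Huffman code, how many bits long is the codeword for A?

Build the tree from the bottom:
C(3) + A(5) → 8
8 + D(12) → 20
20 + B(28) → 48
The subtree containing A is merged 3 times, so code length = 3.

3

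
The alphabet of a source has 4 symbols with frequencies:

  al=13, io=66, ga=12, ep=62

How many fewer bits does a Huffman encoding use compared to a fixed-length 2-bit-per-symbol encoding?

41

Fixed-length: 2 bits × 153 symbols = 306 bits.
Huffman merges:
merge ga(12) and al(13): 25
merge 25 and ep(62): 87
merge io(66) and 87: 153
Huffman total = 25 + 87 + 153 = 265 bits.
Saving = 306 − 265 = 41 bits.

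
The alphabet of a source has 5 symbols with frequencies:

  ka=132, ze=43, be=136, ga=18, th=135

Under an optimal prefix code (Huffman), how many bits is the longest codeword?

Merge the two lowest-weight nodes at each step:
merge ga(18) and ze(43): 61
merge 61 and ka(132): 193
merge th(135) and be(136): 271
merge 193 and 271: 464
Maximum depth reached is 3.

3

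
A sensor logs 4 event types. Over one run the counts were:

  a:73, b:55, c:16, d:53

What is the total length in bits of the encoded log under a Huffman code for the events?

Greedily combine the two least-frequent nodes:
combine c(16), d(53) → 69
combine b(55), 69 → 124
combine a(73), 124 → 197
The encoded length is the sum of every internal node's weight: 69 + 124 + 197 = 390 bits.

390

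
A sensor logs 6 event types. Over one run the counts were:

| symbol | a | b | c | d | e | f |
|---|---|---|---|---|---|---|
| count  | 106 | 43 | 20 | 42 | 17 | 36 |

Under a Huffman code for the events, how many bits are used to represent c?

Repeatedly merge the two smallest:
e(17) + c(20) → 37
f(36) + 37 → 73
d(42) + b(43) → 85
73 + 85 → 158
a(106) + 158 → 264
c sits 4 levels below the root, so its codeword is 4 bits.

4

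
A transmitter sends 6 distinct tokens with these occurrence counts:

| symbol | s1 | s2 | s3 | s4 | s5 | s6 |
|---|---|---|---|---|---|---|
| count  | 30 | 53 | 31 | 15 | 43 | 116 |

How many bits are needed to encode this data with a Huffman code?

677

Merge the two smallest weights repeatedly:
merge s4(15) and s1(30): 45
merge s3(31) and s5(43): 74
merge 45 and s2(53): 98
merge 74 and 98: 172
merge s6(116) and 172: 288
Each symbol's bit-cost is frequency × depth; summing gives 677 bits (equivalently 45 + 74 + 98 + 172 + 288).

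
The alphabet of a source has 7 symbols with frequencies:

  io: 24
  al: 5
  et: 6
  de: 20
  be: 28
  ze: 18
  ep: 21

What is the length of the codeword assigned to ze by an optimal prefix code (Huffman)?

Repeatedly merge the two smallest:
combine al(5), et(6) → 11
combine 11, ze(18) → 29
combine de(20), ep(21) → 41
combine io(24), be(28) → 52
combine 29, 41 → 70
combine 52, 70 → 122
ze's leaf is at depth 3, giving a 3-bit codeword.

3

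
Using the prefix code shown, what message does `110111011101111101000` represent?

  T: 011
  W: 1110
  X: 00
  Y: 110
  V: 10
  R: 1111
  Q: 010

Read left to right; each codeword is recognised as soon as it completes (prefix code):
  110→Y | 1110→W | 1110→W | 1111→R | 10→V | 10→V | 00→X
Decoded message: YWWRVVX

YWWRVVX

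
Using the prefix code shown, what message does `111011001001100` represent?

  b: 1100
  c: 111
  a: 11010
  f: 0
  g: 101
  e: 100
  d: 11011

cfbeb

Read left to right; each codeword is recognised as soon as it completes (prefix code):
  111→c | 0→f | 1100→b | 100→e | 1100→b
Decoded message: cfbeb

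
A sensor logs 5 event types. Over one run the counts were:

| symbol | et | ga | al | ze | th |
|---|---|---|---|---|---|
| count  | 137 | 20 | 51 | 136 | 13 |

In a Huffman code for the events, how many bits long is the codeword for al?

3

Build the tree from the bottom:
merge th(13) and ga(20): 33
merge 33 and al(51): 84
merge 84 and ze(136): 220
merge et(137) and 220: 357
al's leaf is at depth 3, giving a 3-bit codeword.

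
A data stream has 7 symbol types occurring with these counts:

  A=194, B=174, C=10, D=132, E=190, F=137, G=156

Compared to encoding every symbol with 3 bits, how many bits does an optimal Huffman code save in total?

242

Fixed-length: 3 bits × 993 symbols = 2979 bits.
Huffman merges:
combine C(10), D(132) → 142
combine F(137), 142 → 279
combine G(156), B(174) → 330
combine E(190), A(194) → 384
combine 279, 330 → 609
combine 384, 609 → 993
Huffman total = 142 + 279 + 330 + 384 + 609 + 993 = 2737 bits.
Saving = 2979 − 2737 = 242 bits.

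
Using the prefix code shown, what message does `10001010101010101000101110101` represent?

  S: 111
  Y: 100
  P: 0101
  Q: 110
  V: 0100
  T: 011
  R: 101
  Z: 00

YPPPVPQR

Read left to right; each codeword is recognised as soon as it completes (prefix code):
  100→Y | 0101→P | 0101→P | 0101→P | 0100→V | 0101→P | 110→Q | 101→R
Decoded message: YPPPVPQR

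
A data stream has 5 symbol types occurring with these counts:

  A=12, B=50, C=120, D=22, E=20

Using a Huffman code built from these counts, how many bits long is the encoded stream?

414

Merge the two smallest weights repeatedly:
combine A(12), E(20) → 32
combine D(22), 32 → 54
combine B(50), 54 → 104
combine 104, C(120) → 224
The encoded length is the sum of every internal node's weight: 32 + 54 + 104 + 224 = 414 bits.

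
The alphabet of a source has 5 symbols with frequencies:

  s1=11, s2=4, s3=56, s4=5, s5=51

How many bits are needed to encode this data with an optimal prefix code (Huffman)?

227

Build the Huffman tree bottom-up:
combine s2(4), s4(5) → 9
combine 9, s1(11) → 20
combine 20, s5(51) → 71
combine s3(56), 71 → 127
Total encoded bits = sum of merged weights = 9 + 20 + 71 + 127 = 227.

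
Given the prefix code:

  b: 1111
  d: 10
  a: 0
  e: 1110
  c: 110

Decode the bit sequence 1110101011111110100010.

eddbedaad

Read left to right; each codeword is recognised as soon as it completes (prefix code):
  1110→e | 10→d | 10→d | 1111→b | 1110→e | 10→d | 0→a | 0→a | 10→d
Decoded message: eddbedaad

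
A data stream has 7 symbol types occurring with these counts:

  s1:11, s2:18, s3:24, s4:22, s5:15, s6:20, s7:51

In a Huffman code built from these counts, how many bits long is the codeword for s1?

Huffman merges, smallest pair first:
merge s1(11) and s5(15): 26
merge s2(18) and s6(20): 38
merge s4(22) and s3(24): 46
merge 26 and 38: 64
merge 46 and s7(51): 97
merge 64 and 97: 161
s1 sits 3 levels below the root, so its codeword is 3 bits.

3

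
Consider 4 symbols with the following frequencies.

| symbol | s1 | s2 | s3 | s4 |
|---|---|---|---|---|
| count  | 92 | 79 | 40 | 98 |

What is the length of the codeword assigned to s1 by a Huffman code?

Huffman merges, smallest pair first:
s3(40) + s2(79) → 119
s1(92) + s4(98) → 190
119 + 190 → 309
The subtree containing s1 is merged 2 times, so code length = 2.

2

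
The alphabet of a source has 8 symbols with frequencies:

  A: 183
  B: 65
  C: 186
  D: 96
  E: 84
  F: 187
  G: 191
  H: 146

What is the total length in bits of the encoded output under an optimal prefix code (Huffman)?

Merge the two smallest weights repeatedly:
merge B(65) and E(84): 149
merge D(96) and H(146): 242
merge 149 and A(183): 332
merge C(186) and F(187): 373
merge G(191) and 242: 433
merge 332 and 373: 705
merge 433 and 705: 1138
Each symbol's bit-cost is frequency × depth; summing gives 3372 bits (equivalently 149 + 242 + 332 + 373 + 433 + 705 + 1138).

3372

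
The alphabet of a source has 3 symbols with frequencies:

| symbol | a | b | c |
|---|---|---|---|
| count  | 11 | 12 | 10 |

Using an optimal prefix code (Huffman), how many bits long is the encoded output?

54

Merge the two smallest weights repeatedly:
combine c(10), a(11) → 21
combine b(12), 21 → 33
Each symbol's bit-cost is frequency × depth; summing gives 54 bits (equivalently 21 + 33).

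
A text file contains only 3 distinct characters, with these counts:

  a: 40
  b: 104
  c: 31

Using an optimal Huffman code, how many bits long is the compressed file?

246

Merge the two smallest weights repeatedly:
combine c(31), a(40) → 71
combine 71, b(104) → 175
The encoded length is the sum of every internal node's weight: 71 + 175 = 246 bits.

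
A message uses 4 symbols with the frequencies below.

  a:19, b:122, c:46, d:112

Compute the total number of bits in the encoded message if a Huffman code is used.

Merge the two smallest weights repeatedly:
combine a(19), c(46) → 65
combine 65, d(112) → 177
combine b(122), 177 → 299
Each symbol's bit-cost is frequency × depth; summing gives 541 bits (equivalently 65 + 177 + 299).

541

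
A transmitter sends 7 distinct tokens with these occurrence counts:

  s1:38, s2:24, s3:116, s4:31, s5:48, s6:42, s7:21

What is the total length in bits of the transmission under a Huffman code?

Build the Huffman tree bottom-up:
merge s7(21) and s2(24): 45
merge s4(31) and s1(38): 69
merge s6(42) and 45: 87
merge s5(48) and 69: 117
merge 87 and s3(116): 203
merge 117 and 203: 320
Total encoded bits = sum of merged weights = 45 + 69 + 87 + 117 + 203 + 320 = 841.

841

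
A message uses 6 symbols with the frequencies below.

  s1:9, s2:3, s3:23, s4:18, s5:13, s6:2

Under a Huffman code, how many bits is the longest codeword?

Merge the two lowest-weight nodes at each step:
s6(2) + s2(3) → 5
5 + s1(9) → 14
s5(13) + 14 → 27
s4(18) + s3(23) → 41
27 + 41 → 68
Maximum depth reached is 4.

4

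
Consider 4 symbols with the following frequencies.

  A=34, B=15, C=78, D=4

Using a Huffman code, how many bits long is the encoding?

Merge the two smallest weights repeatedly:
merge D(4) and B(15): 19
merge 19 and A(34): 53
merge 53 and C(78): 131
Total encoded bits = sum of merged weights = 19 + 53 + 131 = 203.

203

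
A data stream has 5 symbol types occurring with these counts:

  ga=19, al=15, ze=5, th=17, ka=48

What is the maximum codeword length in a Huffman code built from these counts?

Merge the two lowest-weight nodes at each step:
merge ze(5) and al(15): 20
merge th(17) and ga(19): 36
merge 20 and 36: 56
merge ka(48) and 56: 104
The rarest symbols sit at the bottom; the longest codeword is 3 bits.

3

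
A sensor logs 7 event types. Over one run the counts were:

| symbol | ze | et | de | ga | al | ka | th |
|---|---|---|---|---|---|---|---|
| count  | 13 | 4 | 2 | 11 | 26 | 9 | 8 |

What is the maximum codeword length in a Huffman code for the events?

4

Merge the two lowest-weight nodes at each step:
combine de(2), et(4) → 6
combine 6, th(8) → 14
combine ka(9), ga(11) → 20
combine ze(13), 14 → 27
combine 20, al(26) → 46
combine 27, 46 → 73
The first pair merged (de, et) ends up deepest, at depth 4.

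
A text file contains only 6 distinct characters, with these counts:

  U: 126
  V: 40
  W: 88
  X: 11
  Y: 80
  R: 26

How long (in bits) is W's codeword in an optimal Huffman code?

2

Huffman merges, smallest pair first:
X(11) + R(26) → 37
37 + V(40) → 77
77 + Y(80) → 157
W(88) + U(126) → 214
157 + 214 → 371
W's leaf is at depth 2, giving a 2-bit codeword.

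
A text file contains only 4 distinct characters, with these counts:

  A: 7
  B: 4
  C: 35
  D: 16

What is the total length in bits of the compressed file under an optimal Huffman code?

Build the Huffman tree bottom-up:
merge B(4) and A(7): 11
merge 11 and D(16): 27
merge 27 and C(35): 62
Each symbol's bit-cost is frequency × depth; summing gives 100 bits (equivalently 11 + 27 + 62).

100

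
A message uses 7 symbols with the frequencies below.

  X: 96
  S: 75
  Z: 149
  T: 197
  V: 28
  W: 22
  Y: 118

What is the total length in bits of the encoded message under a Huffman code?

Merge the two smallest weights repeatedly:
combine W(22), V(28) → 50
combine 50, S(75) → 125
combine X(96), Y(118) → 214
combine 125, Z(149) → 274
combine T(197), 214 → 411
combine 274, 411 → 685
Total encoded bits = sum of merged weights = 50 + 125 + 214 + 274 + 411 + 685 = 1759.

1759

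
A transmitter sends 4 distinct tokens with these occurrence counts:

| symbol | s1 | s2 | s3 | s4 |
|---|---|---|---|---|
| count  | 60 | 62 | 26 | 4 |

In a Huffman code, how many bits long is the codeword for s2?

1

Repeatedly merge the two smallest:
combine s4(4), s3(26) → 30
combine 30, s1(60) → 90
combine s2(62), 90 → 152
s2 is merged only at the final step, so code length = 1.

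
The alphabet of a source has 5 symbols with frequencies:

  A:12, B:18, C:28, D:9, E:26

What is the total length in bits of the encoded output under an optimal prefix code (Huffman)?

Merge the two smallest weights repeatedly:
combine D(9), A(12) → 21
combine B(18), 21 → 39
combine E(26), C(28) → 54
combine 39, 54 → 93
Each symbol's bit-cost is frequency × depth; summing gives 207 bits (equivalently 21 + 39 + 54 + 93).

207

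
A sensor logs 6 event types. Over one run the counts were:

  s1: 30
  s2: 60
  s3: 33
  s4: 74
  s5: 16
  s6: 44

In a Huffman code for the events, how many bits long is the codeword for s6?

3

Huffman merges, smallest pair first:
merge s5(16) and s1(30): 46
merge s3(33) and s6(44): 77
merge 46 and s2(60): 106
merge s4(74) and 77: 151
merge 106 and 151: 257
s6 sits 3 levels below the root, so its codeword is 3 bits.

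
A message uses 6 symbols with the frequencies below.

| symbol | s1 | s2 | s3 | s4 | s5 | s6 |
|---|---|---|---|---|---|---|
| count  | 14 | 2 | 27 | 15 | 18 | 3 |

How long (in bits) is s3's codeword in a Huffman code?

2

Build the tree from the bottom:
combine s2(2), s6(3) → 5
combine 5, s1(14) → 19
combine s4(15), s5(18) → 33
combine 19, s3(27) → 46
combine 33, 46 → 79
s3's leaf is at depth 2, giving a 2-bit codeword.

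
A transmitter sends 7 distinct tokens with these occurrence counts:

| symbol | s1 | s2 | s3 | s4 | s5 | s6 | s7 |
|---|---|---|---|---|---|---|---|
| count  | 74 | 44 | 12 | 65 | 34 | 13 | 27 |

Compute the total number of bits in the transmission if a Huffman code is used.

Merge the two smallest weights repeatedly:
combine s3(12), s6(13) → 25
combine 25, s7(27) → 52
combine s5(34), s2(44) → 78
combine 52, s4(65) → 117
combine s1(74), 78 → 152
combine 117, 152 → 269
The encoded length is the sum of every internal node's weight: 25 + 52 + 78 + 117 + 152 + 269 = 693 bits.

693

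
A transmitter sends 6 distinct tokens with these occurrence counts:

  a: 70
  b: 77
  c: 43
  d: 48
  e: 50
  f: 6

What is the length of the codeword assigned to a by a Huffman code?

2

Huffman merges, smallest pair first:
combine f(6), c(43) → 49
combine d(48), 49 → 97
combine e(50), a(70) → 120
combine b(77), 97 → 174
combine 120, 174 → 294
a's leaf is at depth 2, giving a 2-bit codeword.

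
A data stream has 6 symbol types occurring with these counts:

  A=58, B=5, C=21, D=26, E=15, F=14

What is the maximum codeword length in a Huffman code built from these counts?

Merge the two lowest-weight nodes at each step:
B(5) + F(14) → 19
E(15) + 19 → 34
C(21) + D(26) → 47
34 + 47 → 81
A(58) + 81 → 139
The first pair merged (B, F) ends up deepest, at depth 4.

4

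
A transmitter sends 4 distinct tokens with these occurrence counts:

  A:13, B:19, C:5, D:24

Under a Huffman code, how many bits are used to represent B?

2

Repeatedly merge the two smallest:
C(5) + A(13) → 18
18 + B(19) → 37
D(24) + 37 → 61
B's leaf is at depth 2, giving a 2-bit codeword.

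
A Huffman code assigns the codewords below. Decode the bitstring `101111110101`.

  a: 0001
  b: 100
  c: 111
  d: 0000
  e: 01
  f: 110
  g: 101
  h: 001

Read left to right; each codeword is recognised as soon as it completes (prefix code):
  101→g | 111→c | 110→f | 101→g
Decoded message: gcfg

gcfg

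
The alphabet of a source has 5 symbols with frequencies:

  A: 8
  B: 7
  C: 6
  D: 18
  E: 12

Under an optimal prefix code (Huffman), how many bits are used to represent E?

2

Build the tree from the bottom:
C(6) + B(7) → 13
A(8) + E(12) → 20
13 + D(18) → 31
20 + 31 → 51
E's leaf is at depth 2, giving a 2-bit codeword.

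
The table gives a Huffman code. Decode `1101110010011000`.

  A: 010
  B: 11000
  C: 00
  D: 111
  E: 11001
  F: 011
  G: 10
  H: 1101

HECB

Read left to right; each codeword is recognised as soon as it completes (prefix code):
  1101→H | 11001→E | 00→C | 11000→B
Decoded message: HECB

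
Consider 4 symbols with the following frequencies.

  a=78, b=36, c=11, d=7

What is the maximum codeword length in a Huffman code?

3

Merge the two lowest-weight nodes at each step:
combine d(7), c(11) → 18
combine 18, b(36) → 54
combine 54, a(78) → 132
Maximum depth reached is 3.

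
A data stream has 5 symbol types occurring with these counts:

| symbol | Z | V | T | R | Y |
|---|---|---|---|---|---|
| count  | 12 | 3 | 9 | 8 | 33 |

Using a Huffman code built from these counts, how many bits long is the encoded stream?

128

Greedily combine the two least-frequent nodes:
V(3) + R(8) → 11
T(9) + 11 → 20
Z(12) + 20 → 32
32 + Y(33) → 65
The encoded length is the sum of every internal node's weight: 11 + 20 + 32 + 65 = 128 bits.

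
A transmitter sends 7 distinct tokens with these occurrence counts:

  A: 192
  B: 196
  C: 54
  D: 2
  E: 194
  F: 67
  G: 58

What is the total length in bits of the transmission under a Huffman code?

Greedily combine the two least-frequent nodes:
merge D(2) and C(54): 56
merge 56 and G(58): 114
merge F(67) and 114: 181
merge 181 and A(192): 373
merge E(194) and B(196): 390
merge 373 and 390: 763
Total encoded bits = sum of merged weights = 56 + 114 + 181 + 373 + 390 + 763 = 1877.

1877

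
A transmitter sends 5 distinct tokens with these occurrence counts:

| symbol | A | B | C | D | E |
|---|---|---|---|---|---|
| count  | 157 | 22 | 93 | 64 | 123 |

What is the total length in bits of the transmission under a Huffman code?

Build the Huffman tree bottom-up:
B(22) + D(64) → 86
86 + C(93) → 179
E(123) + A(157) → 280
179 + 280 → 459
The encoded length is the sum of every internal node's weight: 86 + 179 + 280 + 459 = 1004 bits.

1004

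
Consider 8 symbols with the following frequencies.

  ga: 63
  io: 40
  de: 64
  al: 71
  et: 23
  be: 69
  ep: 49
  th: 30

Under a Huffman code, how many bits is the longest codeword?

Merge the two lowest-weight nodes at each step:
merge et(23) and th(30): 53
merge io(40) and ep(49): 89
merge 53 and ga(63): 116
merge de(64) and be(69): 133
merge al(71) and 89: 160
merge 116 and 133: 249
merge 160 and 249: 409
Maximum depth reached is 4.

4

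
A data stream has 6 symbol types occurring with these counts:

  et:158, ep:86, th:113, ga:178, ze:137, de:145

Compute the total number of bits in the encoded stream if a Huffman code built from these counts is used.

2115

Build the Huffman tree bottom-up:
combine ep(86), th(113) → 199
combine ze(137), de(145) → 282
combine et(158), ga(178) → 336
combine 199, 282 → 481
combine 336, 481 → 817
Each symbol's bit-cost is frequency × depth; summing gives 2115 bits (equivalently 199 + 282 + 336 + 481 + 817).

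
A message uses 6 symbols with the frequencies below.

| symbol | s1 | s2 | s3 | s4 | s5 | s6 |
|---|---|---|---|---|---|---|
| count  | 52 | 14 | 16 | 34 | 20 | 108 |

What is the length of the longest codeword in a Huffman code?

5

Merge the two lowest-weight nodes at each step:
merge s2(14) and s3(16): 30
merge s5(20) and 30: 50
merge s4(34) and 50: 84
merge s1(52) and 84: 136
merge s6(108) and 136: 244
Maximum depth reached is 5.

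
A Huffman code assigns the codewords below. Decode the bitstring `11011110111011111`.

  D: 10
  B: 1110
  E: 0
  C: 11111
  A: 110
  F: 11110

Read left to right; each codeword is recognised as soon as it completes (prefix code):
  110→A | 11110→F | 1110→B | 11111→C
Decoded message: AFBC

AFBC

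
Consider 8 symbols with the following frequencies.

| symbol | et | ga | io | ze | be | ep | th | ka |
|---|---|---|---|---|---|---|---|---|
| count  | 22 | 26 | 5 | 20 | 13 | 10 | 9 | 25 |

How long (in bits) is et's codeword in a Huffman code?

3

Huffman merges, smallest pair first:
combine io(5), th(9) → 14
combine ep(10), be(13) → 23
combine 14, ze(20) → 34
combine et(22), 23 → 45
combine ka(25), ga(26) → 51
combine 34, 45 → 79
combine 51, 79 → 130
et's leaf is at depth 3, giving a 3-bit codeword.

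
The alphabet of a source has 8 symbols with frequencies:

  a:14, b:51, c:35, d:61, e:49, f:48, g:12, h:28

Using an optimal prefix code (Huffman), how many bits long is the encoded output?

859

Merge the two smallest weights repeatedly:
g(12) + a(14) → 26
26 + h(28) → 54
c(35) + f(48) → 83
e(49) + b(51) → 100
54 + d(61) → 115
83 + 100 → 183
115 + 183 → 298
The encoded length is the sum of every internal node's weight: 26 + 54 + 83 + 100 + 115 + 183 + 298 = 859 bits.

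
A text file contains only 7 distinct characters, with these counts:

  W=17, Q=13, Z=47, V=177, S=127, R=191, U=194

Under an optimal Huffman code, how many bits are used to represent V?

Huffman merges, smallest pair first:
combine Q(13), W(17) → 30
combine 30, Z(47) → 77
combine 77, S(127) → 204
combine V(177), R(191) → 368
combine U(194), 204 → 398
combine 368, 398 → 766
The subtree containing V is merged 2 times, so code length = 2.

2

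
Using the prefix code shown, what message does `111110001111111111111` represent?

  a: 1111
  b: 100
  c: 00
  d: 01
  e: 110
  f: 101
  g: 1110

abdaaa

Read left to right; each codeword is recognised as soon as it completes (prefix code):
  1111→a | 100→b | 01→d | 1111→a | 1111→a | 1111→a
Decoded message: abdaaa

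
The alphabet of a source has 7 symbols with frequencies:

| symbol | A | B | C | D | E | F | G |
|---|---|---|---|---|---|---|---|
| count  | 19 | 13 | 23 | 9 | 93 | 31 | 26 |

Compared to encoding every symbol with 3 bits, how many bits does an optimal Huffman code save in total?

123

Fixed-length: 3 bits × 214 symbols = 642 bits.
Huffman merges:
D(9) + B(13) → 22
A(19) + 22 → 41
C(23) + G(26) → 49
F(31) + 41 → 72
49 + 72 → 121
E(93) + 121 → 214
Huffman total = 22 + 41 + 49 + 72 + 121 + 214 = 519 bits.
Saving = 642 − 519 = 123 bits.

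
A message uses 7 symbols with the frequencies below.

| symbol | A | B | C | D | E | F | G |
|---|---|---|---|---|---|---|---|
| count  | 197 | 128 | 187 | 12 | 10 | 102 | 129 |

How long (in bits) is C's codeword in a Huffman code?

2

Build the tree from the bottom:
combine E(10), D(12) → 22
combine 22, F(102) → 124
combine 124, B(128) → 252
combine G(129), C(187) → 316
combine A(197), 252 → 449
combine 316, 449 → 765
C's leaf is at depth 2, giving a 2-bit codeword.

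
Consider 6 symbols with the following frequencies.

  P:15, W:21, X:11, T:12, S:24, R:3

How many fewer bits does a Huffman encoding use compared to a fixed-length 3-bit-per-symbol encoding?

46

Fixed-length: 3 bits × 86 symbols = 258 bits.
Huffman merges:
merge R(3) and X(11): 14
merge T(12) and 14: 26
merge P(15) and W(21): 36
merge S(24) and 26: 50
merge 36 and 50: 86
Huffman total = 14 + 26 + 36 + 50 + 86 = 212 bits.
Saving = 258 − 212 = 46 bits.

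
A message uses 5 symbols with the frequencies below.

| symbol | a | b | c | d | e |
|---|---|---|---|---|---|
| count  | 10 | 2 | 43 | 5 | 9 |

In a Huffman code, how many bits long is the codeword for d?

4

Repeatedly merge the two smallest:
merge b(2) and d(5): 7
merge 7 and e(9): 16
merge a(10) and 16: 26
merge 26 and c(43): 69
d sits 4 levels below the root, so its codeword is 4 bits.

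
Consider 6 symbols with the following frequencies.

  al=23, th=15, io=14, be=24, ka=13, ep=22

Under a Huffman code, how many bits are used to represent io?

Repeatedly merge the two smallest:
ka(13) + io(14) → 27
th(15) + ep(22) → 37
al(23) + be(24) → 47
27 + 37 → 64
47 + 64 → 111
io sits 3 levels below the root, so its codeword is 3 bits.

3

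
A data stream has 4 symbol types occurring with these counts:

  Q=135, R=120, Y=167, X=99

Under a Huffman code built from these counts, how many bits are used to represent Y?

Repeatedly merge the two smallest:
merge X(99) and R(120): 219
merge Q(135) and Y(167): 302
merge 219 and 302: 521
Y sits 2 levels below the root, so its codeword is 2 bits.

2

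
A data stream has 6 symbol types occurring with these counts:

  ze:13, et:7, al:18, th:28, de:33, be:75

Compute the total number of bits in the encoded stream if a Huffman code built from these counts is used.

392

Merge the two smallest weights repeatedly:
merge et(7) and ze(13): 20
merge al(18) and 20: 38
merge th(28) and de(33): 61
merge 38 and 61: 99
merge be(75) and 99: 174
The encoded length is the sum of every internal node's weight: 20 + 38 + 61 + 99 + 174 = 392 bits.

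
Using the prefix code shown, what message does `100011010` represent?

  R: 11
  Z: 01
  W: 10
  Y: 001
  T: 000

Read left to right; each codeword is recognised as soon as it completes (prefix code):
  10→W | 001→Y | 10→W | 10→W
Decoded message: WYWW

WYWW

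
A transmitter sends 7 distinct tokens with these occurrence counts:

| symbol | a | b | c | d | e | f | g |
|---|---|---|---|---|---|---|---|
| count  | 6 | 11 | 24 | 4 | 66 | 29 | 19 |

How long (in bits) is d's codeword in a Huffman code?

5

Repeatedly merge the two smallest:
merge d(4) and a(6): 10
merge 10 and b(11): 21
merge g(19) and 21: 40
merge c(24) and f(29): 53
merge 40 and 53: 93
merge e(66) and 93: 159
The subtree containing d is merged 5 times, so code length = 5.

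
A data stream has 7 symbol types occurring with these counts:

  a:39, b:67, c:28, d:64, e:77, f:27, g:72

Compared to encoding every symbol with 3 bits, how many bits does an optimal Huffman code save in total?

Fixed-length: 3 bits × 374 symbols = 1122 bits.
Huffman merges:
merge f(27) and c(28): 55
merge a(39) and 55: 94
merge d(64) and b(67): 131
merge g(72) and e(77): 149
merge 94 and 131: 225
merge 149 and 225: 374
Huffman total = 55 + 94 + 131 + 149 + 225 + 374 = 1028 bits.
Saving = 1122 − 1028 = 94 bits.

94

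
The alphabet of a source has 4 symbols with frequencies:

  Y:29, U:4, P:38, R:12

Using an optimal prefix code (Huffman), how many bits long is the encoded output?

Greedily combine the two least-frequent nodes:
U(4) + R(12) → 16
16 + Y(29) → 45
P(38) + 45 → 83
The encoded length is the sum of every internal node's weight: 16 + 45 + 83 = 144 bits.

144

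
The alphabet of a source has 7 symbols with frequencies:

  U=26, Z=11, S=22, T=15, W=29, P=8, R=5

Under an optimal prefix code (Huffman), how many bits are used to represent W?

Huffman merges, smallest pair first:
merge R(5) and P(8): 13
merge Z(11) and 13: 24
merge T(15) and S(22): 37
merge 24 and U(26): 50
merge W(29) and 37: 66
merge 50 and 66: 116
W's leaf is at depth 2, giving a 2-bit codeword.

2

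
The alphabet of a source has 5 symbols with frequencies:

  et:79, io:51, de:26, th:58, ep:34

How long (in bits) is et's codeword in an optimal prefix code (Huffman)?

Repeatedly merge the two smallest:
de(26) + ep(34) → 60
io(51) + th(58) → 109
60 + et(79) → 139
109 + 139 → 248
The subtree containing et is merged 2 times, so code length = 2.

2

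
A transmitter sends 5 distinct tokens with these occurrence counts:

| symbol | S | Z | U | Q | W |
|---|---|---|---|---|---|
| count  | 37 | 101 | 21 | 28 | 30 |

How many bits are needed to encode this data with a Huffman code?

449

Greedily combine the two least-frequent nodes:
U(21) + Q(28) → 49
W(30) + S(37) → 67
49 + 67 → 116
Z(101) + 116 → 217
The encoded length is the sum of every internal node's weight: 49 + 67 + 116 + 217 = 449 bits.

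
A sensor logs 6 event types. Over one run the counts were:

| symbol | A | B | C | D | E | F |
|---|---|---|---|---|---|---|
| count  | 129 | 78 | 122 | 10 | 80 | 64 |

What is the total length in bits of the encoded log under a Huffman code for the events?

Merge the two smallest weights repeatedly:
merge D(10) and F(64): 74
merge 74 and B(78): 152
merge E(80) and C(122): 202
merge A(129) and 152: 281
merge 202 and 281: 483
Total encoded bits = sum of merged weights = 74 + 152 + 202 + 281 + 483 = 1192.

1192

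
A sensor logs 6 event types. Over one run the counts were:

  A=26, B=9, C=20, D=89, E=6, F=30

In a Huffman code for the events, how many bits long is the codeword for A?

3

Build the tree from the bottom:
merge E(6) and B(9): 15
merge 15 and C(20): 35
merge A(26) and F(30): 56
merge 35 and 56: 91
merge D(89) and 91: 180
A sits 3 levels below the root, so its codeword is 3 bits.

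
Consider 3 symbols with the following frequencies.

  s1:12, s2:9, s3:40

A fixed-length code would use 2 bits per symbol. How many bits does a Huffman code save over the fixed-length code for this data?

40

Fixed-length: 2 bits × 61 symbols = 122 bits.
Huffman merges:
combine s2(9), s1(12) → 21
combine 21, s3(40) → 61
Huffman total = 21 + 61 = 82 bits.
Saving = 122 − 82 = 40 bits.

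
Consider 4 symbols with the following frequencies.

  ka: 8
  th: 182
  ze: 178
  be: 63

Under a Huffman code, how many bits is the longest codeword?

3

Merge the two lowest-weight nodes at each step:
merge ka(8) and be(63): 71
merge 71 and ze(178): 249
merge th(182) and 249: 431
Maximum depth reached is 3.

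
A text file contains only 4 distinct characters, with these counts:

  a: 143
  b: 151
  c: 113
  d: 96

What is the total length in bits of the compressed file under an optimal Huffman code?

Greedily combine the two least-frequent nodes:
merge d(96) and c(113): 209
merge a(143) and b(151): 294
merge 209 and 294: 503
Total encoded bits = sum of merged weights = 209 + 294 + 503 = 1006.

1006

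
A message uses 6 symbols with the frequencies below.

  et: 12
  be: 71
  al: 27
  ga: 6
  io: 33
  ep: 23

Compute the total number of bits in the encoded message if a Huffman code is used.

Merge the two smallest weights repeatedly:
combine ga(6), et(12) → 18
combine 18, ep(23) → 41
combine al(27), io(33) → 60
combine 41, 60 → 101
combine be(71), 101 → 172
The encoded length is the sum of every internal node's weight: 18 + 41 + 60 + 101 + 172 = 392 bits.

392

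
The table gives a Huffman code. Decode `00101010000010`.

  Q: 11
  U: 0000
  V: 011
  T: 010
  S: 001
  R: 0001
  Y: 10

Read left to right; each codeword is recognised as soon as it completes (prefix code):
  001→S | 010→T | 10→Y | 0000→U | 10→Y
Decoded message: STYUY

STYUY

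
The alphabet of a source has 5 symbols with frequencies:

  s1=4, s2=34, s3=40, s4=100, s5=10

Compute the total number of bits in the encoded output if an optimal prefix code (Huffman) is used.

338

Greedily combine the two least-frequent nodes:
merge s1(4) and s5(10): 14
merge 14 and s2(34): 48
merge s3(40) and 48: 88
merge 88 and s4(100): 188
Total encoded bits = sum of merged weights = 14 + 48 + 88 + 188 = 338.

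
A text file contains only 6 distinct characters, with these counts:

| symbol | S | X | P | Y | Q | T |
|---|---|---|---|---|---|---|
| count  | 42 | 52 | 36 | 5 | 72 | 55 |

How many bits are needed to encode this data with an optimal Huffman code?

648

Build the Huffman tree bottom-up:
Y(5) + P(36) → 41
41 + S(42) → 83
X(52) + T(55) → 107
Q(72) + 83 → 155
107 + 155 → 262
Total encoded bits = sum of merged weights = 41 + 83 + 107 + 155 + 262 = 648.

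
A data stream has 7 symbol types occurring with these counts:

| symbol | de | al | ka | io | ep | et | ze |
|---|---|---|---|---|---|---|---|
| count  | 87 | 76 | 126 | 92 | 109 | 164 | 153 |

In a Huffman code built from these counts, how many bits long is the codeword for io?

3

Huffman merges, smallest pair first:
al(76) + de(87) → 163
io(92) + ep(109) → 201
ka(126) + ze(153) → 279
163 + et(164) → 327
201 + 279 → 480
327 + 480 → 807
io sits 3 levels below the root, so its codeword is 3 bits.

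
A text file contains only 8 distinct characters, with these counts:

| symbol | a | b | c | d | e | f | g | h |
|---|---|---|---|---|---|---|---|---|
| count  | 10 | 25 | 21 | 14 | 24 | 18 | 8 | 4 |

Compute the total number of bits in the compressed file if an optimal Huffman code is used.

Greedily combine the two least-frequent nodes:
combine h(4), g(8) → 12
combine a(10), 12 → 22
combine d(14), f(18) → 32
combine c(21), 22 → 43
combine e(24), b(25) → 49
combine 32, 43 → 75
combine 49, 75 → 124
The encoded length is the sum of every internal node's weight: 12 + 22 + 32 + 43 + 49 + 75 + 124 = 357 bits.

357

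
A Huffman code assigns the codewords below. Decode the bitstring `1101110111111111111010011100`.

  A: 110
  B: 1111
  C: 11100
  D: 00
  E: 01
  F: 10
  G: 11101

AGBBGDC

Read left to right; each codeword is recognised as soon as it completes (prefix code):
  110→A | 11101→G | 1111→B | 1111→B | 11101→G | 00→D | 11100→C
Decoded message: AGBBGDC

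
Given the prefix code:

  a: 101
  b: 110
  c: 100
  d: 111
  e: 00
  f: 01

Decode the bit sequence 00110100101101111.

Read left to right; each codeword is recognised as soon as it completes (prefix code):
  00→e | 110→b | 100→c | 101→a | 101→a | 111→d
Decoded message: ebcaad

ebcaad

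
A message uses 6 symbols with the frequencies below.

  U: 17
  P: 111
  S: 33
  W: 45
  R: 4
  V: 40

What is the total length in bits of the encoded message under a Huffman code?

549

Merge the two smallest weights repeatedly:
merge R(4) and U(17): 21
merge 21 and S(33): 54
merge V(40) and W(45): 85
merge 54 and 85: 139
merge P(111) and 139: 250
The encoded length is the sum of every internal node's weight: 21 + 54 + 85 + 139 + 250 = 549 bits.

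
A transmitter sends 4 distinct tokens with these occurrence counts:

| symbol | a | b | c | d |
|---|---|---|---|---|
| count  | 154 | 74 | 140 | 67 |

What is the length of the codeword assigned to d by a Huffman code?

Repeatedly merge the two smallest:
d(67) + b(74) → 141
c(140) + 141 → 281
a(154) + 281 → 435
The subtree containing d is merged 3 times, so code length = 3.

3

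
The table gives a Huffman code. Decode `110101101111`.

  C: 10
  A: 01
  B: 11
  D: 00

Read left to right; each codeword is recognised as soon as it completes (prefix code):
  11→B | 01→A | 01→A | 10→C | 11→B | 11→B
Decoded message: BAACBB

BAACBB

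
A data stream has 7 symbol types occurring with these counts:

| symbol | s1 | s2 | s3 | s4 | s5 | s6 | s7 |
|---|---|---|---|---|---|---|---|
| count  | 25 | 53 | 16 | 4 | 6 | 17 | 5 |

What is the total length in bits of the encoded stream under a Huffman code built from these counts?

296

Greedily combine the two least-frequent nodes:
s4(4) + s7(5) → 9
s5(6) + 9 → 15
15 + s3(16) → 31
s6(17) + s1(25) → 42
31 + 42 → 73
s2(53) + 73 → 126
Each symbol's bit-cost is frequency × depth; summing gives 296 bits (equivalently 9 + 15 + 31 + 42 + 73 + 126).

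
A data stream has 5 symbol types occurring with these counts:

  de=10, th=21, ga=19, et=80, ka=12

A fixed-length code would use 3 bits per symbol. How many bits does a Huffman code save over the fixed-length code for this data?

Fixed-length: 3 bits × 142 symbols = 426 bits.
Huffman merges:
merge de(10) and ka(12): 22
merge ga(19) and th(21): 40
merge 22 and 40: 62
merge 62 and et(80): 142
Huffman total = 22 + 40 + 62 + 142 = 266 bits.
Saving = 426 − 266 = 160 bits.

160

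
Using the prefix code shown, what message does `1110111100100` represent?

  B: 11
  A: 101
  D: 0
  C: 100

BABCC

Read left to right; each codeword is recognised as soon as it completes (prefix code):
  11→B | 101→A | 11→B | 100→C | 100→C
Decoded message: BABCC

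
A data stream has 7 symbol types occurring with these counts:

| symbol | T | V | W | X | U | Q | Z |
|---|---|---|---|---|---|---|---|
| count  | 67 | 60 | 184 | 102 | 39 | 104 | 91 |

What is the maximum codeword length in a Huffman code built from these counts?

Merge the two lowest-weight nodes at each step:
merge U(39) and V(60): 99
merge T(67) and Z(91): 158
merge 99 and X(102): 201
merge Q(104) and 158: 262
merge W(184) and 201: 385
merge 262 and 385: 647
Maximum depth reached is 4.

4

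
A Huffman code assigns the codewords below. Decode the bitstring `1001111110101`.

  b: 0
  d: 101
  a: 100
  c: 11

acccbd

Read left to right; each codeword is recognised as soon as it completes (prefix code):
  100→a | 11→c | 11→c | 11→c | 0→b | 101→d
Decoded message: acccbd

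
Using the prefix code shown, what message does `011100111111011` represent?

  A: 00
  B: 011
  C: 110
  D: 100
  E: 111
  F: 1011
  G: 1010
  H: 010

Read left to right; each codeword is recognised as soon as it completes (prefix code):
  011→B | 100→D | 111→E | 111→E | 011→B
Decoded message: BDEEB

BDEEB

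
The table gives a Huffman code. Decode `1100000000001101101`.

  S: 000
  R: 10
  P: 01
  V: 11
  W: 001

Read left to right; each codeword is recognised as soon as it completes (prefix code):
  11→V | 000→S | 000→S | 000→S | 01→P | 10→R | 11→V | 01→P
Decoded message: VSSSPRVP

VSSSPRVP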